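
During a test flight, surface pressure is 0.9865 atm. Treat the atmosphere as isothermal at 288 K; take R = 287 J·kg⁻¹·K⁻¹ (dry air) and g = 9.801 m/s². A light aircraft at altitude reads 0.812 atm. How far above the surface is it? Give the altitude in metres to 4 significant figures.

z ≈ 1642 m

Scale height: H = RT/g = 287 × 288 / 9.801 = 8433.4 m.
Invert the barometric formula: z = H ln(P₀/P).
P₀/P = 0.9865/0.812 = 1.2149; ln(1.2149) = 0.19466.
z = 8433.4 × 0.19466 = 1641.6 m.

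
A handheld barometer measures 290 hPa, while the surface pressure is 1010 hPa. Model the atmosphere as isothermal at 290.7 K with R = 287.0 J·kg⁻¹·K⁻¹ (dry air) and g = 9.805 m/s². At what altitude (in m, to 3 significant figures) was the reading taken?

Scale height: H = RT/g = 287.0 × 290.7 / 9.805 = 8509.0 m.
Invert the barometric formula: z = H ln(P₀/P).
P₀/P = 1010/290 = 3.4828; ln(3.4828) = 1.2478.
z = 8509.0 × 1.2478 = 10618 m.

z ≈ 10600 m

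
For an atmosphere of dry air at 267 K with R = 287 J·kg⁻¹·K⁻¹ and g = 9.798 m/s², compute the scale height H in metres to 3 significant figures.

H ≈ 7820 m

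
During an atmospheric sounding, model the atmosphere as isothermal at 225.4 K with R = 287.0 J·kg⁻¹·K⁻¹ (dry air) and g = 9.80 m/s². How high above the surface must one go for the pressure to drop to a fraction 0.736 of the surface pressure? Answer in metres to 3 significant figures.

Scale height: H = RT/g = 287.0 × 225.4 / 9.80 = 6601.0 m.
Set P/P₀ = exp(−z/H) = 0.736, so z = −H ln(0.736).
−ln(0.736) = 0.30653; z = 6601.0 × 0.30653 = 2023.4 m.

z ≈ 2020 m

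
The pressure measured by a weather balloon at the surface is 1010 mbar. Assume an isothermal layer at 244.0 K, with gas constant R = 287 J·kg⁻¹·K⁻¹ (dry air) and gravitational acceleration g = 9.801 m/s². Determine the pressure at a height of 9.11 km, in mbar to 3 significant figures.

P ≈ 282 mbar

Scale height: H = RT/g = 287 × 244.0 / 9.801 = 7145.0 m.
Barometric formula: P = P₀ exp(−z/H).
z/H = 9110.0/7145.0 = 1.2750; exp(−1.2750) = 0.27943.
P = 1010 × 0.27943 = 282.22 mbar.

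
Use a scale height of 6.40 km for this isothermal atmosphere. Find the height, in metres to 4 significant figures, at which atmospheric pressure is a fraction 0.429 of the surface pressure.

z ≈ 5416 m

Set P/P₀ = exp(−z/H) = 0.429, so z = −H ln(0.429).
−ln(0.429) = 0.84630; z = 6400.0 × 0.84630 = 5416.3 m.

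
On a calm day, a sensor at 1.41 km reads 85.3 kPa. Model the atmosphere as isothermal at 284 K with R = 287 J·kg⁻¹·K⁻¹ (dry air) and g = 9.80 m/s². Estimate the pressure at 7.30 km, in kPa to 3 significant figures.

P ≈ 42.0 kPa

Scale height: H = RT/g = 287 × 284 / 9.80 = 8317.1 m.
Between two levels, P₂ = P₁ exp(−Δz/H) with Δz = z₂ − z₁.
Δz = 7300.0 − 1410.0 = 5890.0 m; Δz/H = 5890.0/8317.1 = 0.70818.
P₂ = 85.3 × exp(−0.70818) = 85.3 × 0.49254 = 42.014 kPa.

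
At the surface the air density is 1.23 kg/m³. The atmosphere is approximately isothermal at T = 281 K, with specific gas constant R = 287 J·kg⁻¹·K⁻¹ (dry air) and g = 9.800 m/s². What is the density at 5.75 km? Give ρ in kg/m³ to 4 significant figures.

ρ ≈ 0.6116 kg/m³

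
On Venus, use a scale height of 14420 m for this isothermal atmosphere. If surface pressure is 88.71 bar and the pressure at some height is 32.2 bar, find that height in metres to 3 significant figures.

Invert the barometric formula: z = H ln(P₀/P).
P₀/P = 88.71/32.2 = 2.7550; ln(2.7550) = 1.0134.
z = 14420 × 1.0134 = 14613 m.

z ≈ 14600 m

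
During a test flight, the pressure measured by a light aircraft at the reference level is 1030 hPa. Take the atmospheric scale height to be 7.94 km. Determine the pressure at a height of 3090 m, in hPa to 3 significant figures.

P ≈ 698 hPa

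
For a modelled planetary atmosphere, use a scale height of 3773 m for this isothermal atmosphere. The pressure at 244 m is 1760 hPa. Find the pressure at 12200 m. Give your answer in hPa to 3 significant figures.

Between two levels, P₂ = P₁ exp(−Δz/H) with Δz = z₂ − z₁.
Δz = 12200 − 244.00 = 11956 m; Δz/H = 11956/3773.0 = 3.1688.
P₂ = 1760 × exp(−3.1688) = 1760 × 0.042054 = 74.015 hPa.

P ≈ 74.0 hPa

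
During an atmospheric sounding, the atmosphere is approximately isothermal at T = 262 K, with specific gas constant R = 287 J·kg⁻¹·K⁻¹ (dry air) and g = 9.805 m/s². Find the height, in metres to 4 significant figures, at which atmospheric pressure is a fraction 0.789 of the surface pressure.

Scale height: H = RT/g = 287 × 262 / 9.805 = 7668.9 m.
Set P/P₀ = exp(−z/H) = 0.789, so z = −H ln(0.789).
−ln(0.789) = 0.23699; z = 7668.9 × 0.23699 = 1817.5 m.

z ≈ 1817 m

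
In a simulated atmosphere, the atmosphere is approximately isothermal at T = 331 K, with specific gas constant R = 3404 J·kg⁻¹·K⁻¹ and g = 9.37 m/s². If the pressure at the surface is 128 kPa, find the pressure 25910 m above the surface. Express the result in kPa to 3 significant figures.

Scale height: H = RT/g = 3404 × 331 / 9.37 = 120250 m.
Barometric formula: P = P₀ exp(−z/H).
z/H = 25910/120250 = 0.21547; exp(−0.21547) = 0.80616.
P = 128 × 0.80616 = 103.19 kPa.

P ≈ 103 kPa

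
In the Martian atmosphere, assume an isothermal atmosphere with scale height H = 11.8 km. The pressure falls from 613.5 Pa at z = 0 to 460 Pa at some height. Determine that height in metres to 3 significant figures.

Invert the barometric formula: z = H ln(P₀/P).
P₀/P = 613.5/460 = 1.3337; ln(1.3337) = 0.28796.
z = 11800 × 0.28796 = 3397.9 m.

z ≈ 3400 m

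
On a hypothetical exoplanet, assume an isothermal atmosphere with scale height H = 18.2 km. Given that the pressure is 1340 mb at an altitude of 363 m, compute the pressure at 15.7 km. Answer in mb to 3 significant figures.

Between two levels, P₂ = P₁ exp(−Δz/H) with Δz = z₂ − z₁.
Δz = 15700 − 363.00 = 15337 m; Δz/H = 15337/18200 = 0.84269.
P₂ = 1340 × exp(−0.84269) = 1340 × 0.43055 = 576.94 mb.

P ≈ 577 mb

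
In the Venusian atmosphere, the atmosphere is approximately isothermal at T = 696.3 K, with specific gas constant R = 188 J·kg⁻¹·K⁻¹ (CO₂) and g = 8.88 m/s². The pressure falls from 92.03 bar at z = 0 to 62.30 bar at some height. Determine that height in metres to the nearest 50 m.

z ≈ 5750 m

Scale height: H = RT/g = 188 × 696.3 / 8.88 = 14741 m.
Invert the barometric formula: z = H ln(P₀/P).
P₀/P = 92.03/62.30 = 1.4772; ln(1.4772) = 0.39015.
z = 14741 × 0.39015 = 5751.2 m.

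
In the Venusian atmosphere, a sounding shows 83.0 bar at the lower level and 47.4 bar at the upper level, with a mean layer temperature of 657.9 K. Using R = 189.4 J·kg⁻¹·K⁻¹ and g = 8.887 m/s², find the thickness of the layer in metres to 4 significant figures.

Δz ≈ 7855 m

Hypsometric equation: Δz = (R T̄/g) ln(P₁/P₂).
R T̄/g = 189.4 × 657.9 / 8.887 = 14021 m.
ln(83.0/47.4) = ln(1.7511) = 0.56024.
Δz = 14021 × 0.56024 = 7855.1 m.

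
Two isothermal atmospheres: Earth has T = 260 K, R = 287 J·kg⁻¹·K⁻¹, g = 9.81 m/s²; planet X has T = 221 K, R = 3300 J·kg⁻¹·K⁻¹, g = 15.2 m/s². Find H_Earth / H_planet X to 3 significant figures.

H_Earth/H_planet X ≈ 0.159

H = RT/g for each body.
H_Earth = 287 × 260 / 9.81 = 7606.5 m.
H_planet X = 3300 × 221 / 15.2 = 47980 m.
H_Earth/H_planet X = 7606.5/47980 = 0.15853.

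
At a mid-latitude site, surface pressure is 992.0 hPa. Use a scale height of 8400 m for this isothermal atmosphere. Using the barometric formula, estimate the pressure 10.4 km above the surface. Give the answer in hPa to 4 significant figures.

P ≈ 287.6 hPa

Barometric formula: P = P₀ exp(−z/H).
z/H = 10400/8400.0 = 1.2381; exp(−1.2381) = 0.28993.
P = 992.0 × 0.28993 = 287.61 hPa.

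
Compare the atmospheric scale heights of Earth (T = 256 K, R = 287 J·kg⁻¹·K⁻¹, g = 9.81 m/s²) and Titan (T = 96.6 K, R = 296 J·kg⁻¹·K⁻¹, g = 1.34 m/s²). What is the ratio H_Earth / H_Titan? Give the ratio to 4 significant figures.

H_Earth/H_Titan ≈ 0.3510

H = RT/g for each body.
H_Earth = 287 × 256 / 9.81 = 7489.5 m.
H_Titan = 296 × 96.6 / 1.34 = 21339 m.
H_Earth/H_Titan = 7489.5/21339 = 0.35098.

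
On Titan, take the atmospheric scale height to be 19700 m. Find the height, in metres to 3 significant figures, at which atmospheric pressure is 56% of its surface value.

z ≈ 11400 m

Set P/P₀ = exp(−z/H) = 0.56, so z = −H ln(0.56).
−ln(0.56) = 0.57982; z = 19700 × 0.57982 = 11422 m.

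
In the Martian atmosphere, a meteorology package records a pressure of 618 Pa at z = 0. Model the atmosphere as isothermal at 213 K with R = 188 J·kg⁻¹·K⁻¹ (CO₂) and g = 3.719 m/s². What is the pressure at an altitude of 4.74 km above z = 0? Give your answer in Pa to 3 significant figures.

Scale height: H = RT/g = 188 × 213 / 3.719 = 10767 m.
Barometric formula: P = P₀ exp(−z/H).
z/H = 4740.0/10767 = 0.44023; exp(−0.44023) = 0.64389.
P = 618 × 0.64389 = 397.92 Pa.

P ≈ 398 Pa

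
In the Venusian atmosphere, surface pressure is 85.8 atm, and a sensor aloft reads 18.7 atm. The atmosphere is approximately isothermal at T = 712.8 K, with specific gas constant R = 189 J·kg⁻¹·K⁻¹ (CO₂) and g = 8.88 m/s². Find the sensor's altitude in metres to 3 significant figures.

Scale height: H = RT/g = 189 × 712.8 / 8.88 = 15171 m.
Invert the barometric formula: z = H ln(P₀/P).
P₀/P = 85.8/18.7 = 4.5882; ln(4.5882) = 1.5235.
z = 15171 × 1.5235 = 23113 m.

z ≈ 23100 m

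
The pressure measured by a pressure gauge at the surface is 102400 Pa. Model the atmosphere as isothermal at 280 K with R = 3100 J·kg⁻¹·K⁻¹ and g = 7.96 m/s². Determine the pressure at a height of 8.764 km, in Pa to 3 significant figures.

P ≈ 94500 Pa

Scale height: H = RT/g = 3100 × 280 / 7.96 = 109050 m.
Barometric formula: P = P₀ exp(−z/H).
z/H = 8764.0/109050 = 0.080367; exp(−0.080367) = 0.92278.
P = 102400 × 0.92278 = 94493 Pa.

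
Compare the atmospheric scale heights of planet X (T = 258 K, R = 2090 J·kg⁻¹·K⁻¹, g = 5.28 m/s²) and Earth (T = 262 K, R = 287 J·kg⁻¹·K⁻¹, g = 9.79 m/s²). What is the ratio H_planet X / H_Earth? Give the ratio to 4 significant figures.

H_planet X/H_Earth ≈ 13.30

H = RT/g for each body.
H_planet X = 2090 × 258 / 5.28 = 102120 m.
H_Earth = 287 × 262 / 9.79 = 7680.7 m.
H_planet X/H_Earth = 102120/7680.7 = 13.296.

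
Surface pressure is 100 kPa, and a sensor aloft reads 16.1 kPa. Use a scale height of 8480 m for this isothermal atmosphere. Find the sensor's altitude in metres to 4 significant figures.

Invert the barometric formula: z = H ln(P₀/P).
P₀/P = 100/16.1 = 6.2112; ln(6.2112) = 1.8264.
z = 8480.0 × 1.8264 = 15488 m.

z ≈ 15490 m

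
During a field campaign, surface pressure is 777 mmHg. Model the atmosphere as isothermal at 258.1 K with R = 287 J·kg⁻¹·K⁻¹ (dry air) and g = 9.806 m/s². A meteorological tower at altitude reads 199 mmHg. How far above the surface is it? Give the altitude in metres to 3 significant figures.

Scale height: H = RT/g = 287 × 258.1 / 9.806 = 7554.0 m.
Invert the barometric formula: z = H ln(P₀/P).
P₀/P = 777/199 = 3.9045; ln(3.9045) = 1.3621.
z = 7554.0 × 1.3621 = 10289 m.

z ≈ 10300 m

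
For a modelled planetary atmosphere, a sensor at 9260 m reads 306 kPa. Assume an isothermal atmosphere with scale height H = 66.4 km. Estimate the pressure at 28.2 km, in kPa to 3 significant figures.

Between two levels, P₂ = P₁ exp(−Δz/H) with Δz = z₂ − z₁.
Δz = 28200 − 9260.0 = 18940 m; Δz/H = 18940/66400 = 0.28524.
P₂ = 306 × exp(−0.28524) = 306 × 0.75183 = 230.06 kPa.

P ≈ 230 kPa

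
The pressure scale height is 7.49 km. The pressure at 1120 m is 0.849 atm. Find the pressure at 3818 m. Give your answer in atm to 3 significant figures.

P ≈ 0.592 atm

Between two levels, P₂ = P₁ exp(−Δz/H) with Δz = z₂ − z₁.
Δz = 3818.0 − 1120.0 = 2698.0 m; Δz/H = 2698.0/7490.0 = 0.36021.
P₂ = 0.849 × exp(−0.36021) = 0.849 × 0.69753 = 0.59220 atm.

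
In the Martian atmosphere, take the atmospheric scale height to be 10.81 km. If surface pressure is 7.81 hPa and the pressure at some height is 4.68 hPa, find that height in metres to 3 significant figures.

z ≈ 5540 m

Invert the barometric formula: z = H ln(P₀/P).
P₀/P = 7.81/4.68 = 1.6688; ln(1.6688) = 0.51210.
z = 10810 × 0.51210 = 5535.8 m.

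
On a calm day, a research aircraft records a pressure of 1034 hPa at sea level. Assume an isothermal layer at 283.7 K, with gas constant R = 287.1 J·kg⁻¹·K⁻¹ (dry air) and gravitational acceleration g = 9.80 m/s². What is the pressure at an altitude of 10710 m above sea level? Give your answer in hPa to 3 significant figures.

P ≈ 285 hPa

Scale height: H = RT/g = 287.1 × 283.7 / 9.80 = 8311.3 m.
Barometric formula: P = P₀ exp(−z/H).
z/H = 10710/8311.3 = 1.2886; exp(−1.2886) = 0.27566.
P = 1034 × 0.27566 = 285.03 hPa.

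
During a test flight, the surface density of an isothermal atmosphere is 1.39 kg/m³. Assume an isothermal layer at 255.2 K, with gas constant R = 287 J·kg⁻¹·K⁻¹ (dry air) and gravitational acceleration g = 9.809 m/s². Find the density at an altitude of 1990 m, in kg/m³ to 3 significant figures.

ρ ≈ 1.06 kg/m³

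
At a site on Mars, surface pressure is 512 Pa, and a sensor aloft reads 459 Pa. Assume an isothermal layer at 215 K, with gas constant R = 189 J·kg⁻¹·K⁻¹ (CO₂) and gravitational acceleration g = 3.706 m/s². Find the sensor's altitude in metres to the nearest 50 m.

Scale height: H = RT/g = 189 × 215 / 3.706 = 10965 m.
Invert the barometric formula: z = H ln(P₀/P).
P₀/P = 512/459 = 1.1155; ln(1.1155) = 0.10930.
z = 10965 × 0.10930 = 1198.5 m.

z ≈ 1200 m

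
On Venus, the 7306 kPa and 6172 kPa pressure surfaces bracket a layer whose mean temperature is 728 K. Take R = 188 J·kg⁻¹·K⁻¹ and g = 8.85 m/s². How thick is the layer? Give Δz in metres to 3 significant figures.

Hypsometric equation: Δz = (R T̄/g) ln(P₁/P₂).
R T̄/g = 188 × 728 / 8.85 = 15465 m.
ln(7306/6172) = ln(1.1837) = 0.16865.
Δz = 15465 × 0.16865 = 2608.2 m.

Δz ≈ 2610 m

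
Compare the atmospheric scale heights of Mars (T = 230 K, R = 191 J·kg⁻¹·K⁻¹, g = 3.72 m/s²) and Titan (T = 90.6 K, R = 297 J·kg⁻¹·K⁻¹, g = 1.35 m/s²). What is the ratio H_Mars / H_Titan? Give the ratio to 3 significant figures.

H_Mars/H_Titan ≈ 0.592

H = RT/g for each body.
H_Mars = 191 × 230 / 3.72 = 11809 m.
H_Titan = 297 × 90.6 / 1.35 = 19932 m.
H_Mars/H_Titan = 11809/19932 = 0.59246.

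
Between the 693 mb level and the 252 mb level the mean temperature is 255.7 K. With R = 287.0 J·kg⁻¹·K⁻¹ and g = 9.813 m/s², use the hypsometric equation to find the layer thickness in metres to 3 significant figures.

Δz ≈ 7570 m

Hypsometric equation: Δz = (R T̄/g) ln(P₁/P₂).
R T̄/g = 287.0 × 255.7 / 9.813 = 7478.4 m.
ln(693/252) = ln(2.7500) = 1.0116.
Δz = 7478.4 × 1.0116 = 7565.1 m.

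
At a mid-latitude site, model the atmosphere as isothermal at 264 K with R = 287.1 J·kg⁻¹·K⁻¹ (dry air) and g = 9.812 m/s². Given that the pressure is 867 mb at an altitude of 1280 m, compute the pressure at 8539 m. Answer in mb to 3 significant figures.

Scale height: H = RT/g = 287.1 × 264 / 9.812 = 7724.7 m.
Between two levels, P₂ = P₁ exp(−Δz/H) with Δz = z₂ − z₁.
Δz = 8539.0 − 1280.0 = 7259.0 m; Δz/H = 7259.0/7724.7 = 0.93971.
P₂ = 867 × exp(−0.93971) = 867 × 0.39074 = 338.77 mb.

P ≈ 339 mb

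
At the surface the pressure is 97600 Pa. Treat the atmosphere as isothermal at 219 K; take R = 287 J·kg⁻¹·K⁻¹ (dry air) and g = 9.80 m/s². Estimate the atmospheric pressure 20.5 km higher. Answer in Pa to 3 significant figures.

Scale height: H = RT/g = 287 × 219 / 9.80 = 6413.6 m.
Barometric formula: P = P₀ exp(−z/H).
z/H = 20500/6413.6 = 3.1963; exp(−3.1963) = 0.040913.
P = 97600 × 0.040913 = 3993.1 Pa.

P ≈ 3990 Pa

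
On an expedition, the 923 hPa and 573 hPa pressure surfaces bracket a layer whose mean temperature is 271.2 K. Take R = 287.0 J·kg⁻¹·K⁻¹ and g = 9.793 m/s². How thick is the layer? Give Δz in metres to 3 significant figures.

Δz ≈ 3790 m

Hypsometric equation: Δz = (R T̄/g) ln(P₁/P₂).
R T̄/g = 287.0 × 271.2 / 9.793 = 7948.0 m.
ln(923/573) = ln(1.6108) = 0.47673.
Δz = 7948.0 × 0.47673 = 3789.1 m.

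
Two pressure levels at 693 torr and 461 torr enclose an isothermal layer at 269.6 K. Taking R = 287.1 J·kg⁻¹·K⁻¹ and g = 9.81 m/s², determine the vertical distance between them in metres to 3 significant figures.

Hypsometric equation: Δz = (R T̄/g) ln(P₁/P₂).
R T̄/g = 287.1 × 269.6 / 9.81 = 7890.1 m.
ln(693/461) = ln(1.5033) = 0.40766.
Δz = 7890.1 × 0.40766 = 3216.5 m.

Δz ≈ 3220 m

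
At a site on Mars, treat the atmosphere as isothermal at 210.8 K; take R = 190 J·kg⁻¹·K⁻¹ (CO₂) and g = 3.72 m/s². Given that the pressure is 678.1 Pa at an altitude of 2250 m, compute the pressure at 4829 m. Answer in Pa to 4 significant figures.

Scale height: H = RT/g = 190 × 210.8 / 3.72 = 10767 m.
Between two levels, P₂ = P₁ exp(−Δz/H) with Δz = z₂ − z₁.
Δz = 4829.0 − 2250.0 = 2579.0 m; Δz/H = 2579.0/10767 = 0.23953.
P₂ = 678.1 × exp(−0.23953) = 678.1 × 0.78700 = 533.66 Pa.

P ≈ 533.7 Pa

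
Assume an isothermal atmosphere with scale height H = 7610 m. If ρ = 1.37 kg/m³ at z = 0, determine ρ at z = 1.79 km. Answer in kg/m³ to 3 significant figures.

In an isothermal atmosphere, density decays like pressure: ρ = ρ₀ exp(−z/H).
z/H = 1790.0/7610.0 = 0.23522; exp(−0.23522) = 0.79040.
ρ = 1.37 × 0.79040 = 1.0828 kg/m³.

ρ ≈ 1.08 kg/m³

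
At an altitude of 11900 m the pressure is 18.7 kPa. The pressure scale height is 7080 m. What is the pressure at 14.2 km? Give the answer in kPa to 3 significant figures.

P ≈ 13.5 kPa

Between two levels, P₂ = P₁ exp(−Δz/H) with Δz = z₂ − z₁.
Δz = 14200 − 11900 = 2300.0 m; Δz/H = 2300.0/7080.0 = 0.32486.
P₂ = 18.7 × exp(−0.32486) = 18.7 × 0.72263 = 13.513 kPa.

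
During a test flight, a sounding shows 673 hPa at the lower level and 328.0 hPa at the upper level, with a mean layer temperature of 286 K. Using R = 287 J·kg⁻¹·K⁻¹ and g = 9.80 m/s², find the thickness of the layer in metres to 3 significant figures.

Hypsometric equation: Δz = (R T̄/g) ln(P₁/P₂).
R T̄/g = 287 × 286 / 9.80 = 8375.7 m.
ln(673/328.0) = ln(2.0518) = 0.71872.
Δz = 8375.7 × 0.71872 = 6019.8 m.

Δz ≈ 6020 m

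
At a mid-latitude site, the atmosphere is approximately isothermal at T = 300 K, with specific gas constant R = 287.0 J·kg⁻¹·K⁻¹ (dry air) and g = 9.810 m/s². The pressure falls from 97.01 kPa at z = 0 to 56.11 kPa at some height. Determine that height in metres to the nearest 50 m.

Scale height: H = RT/g = 287.0 × 300 / 9.810 = 8776.8 m.
Invert the barometric formula: z = H ln(P₀/P).
P₀/P = 97.01/56.11 = 1.7289; ln(1.7289) = 0.54749.
z = 8776.8 × 0.54749 = 4805.2 m.

z ≈ 4800 m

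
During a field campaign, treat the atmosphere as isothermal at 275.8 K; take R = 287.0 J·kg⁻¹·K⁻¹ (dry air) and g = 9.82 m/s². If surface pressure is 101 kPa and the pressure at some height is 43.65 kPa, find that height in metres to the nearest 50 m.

Scale height: H = RT/g = 287.0 × 275.8 / 9.82 = 8060.5 m.
Invert the barometric formula: z = H ln(P₀/P).
P₀/P = 101/43.65 = 2.3139; ln(2.3139) = 0.83893.
z = 8060.5 × 0.83893 = 6762.2 m.

z ≈ 6750 m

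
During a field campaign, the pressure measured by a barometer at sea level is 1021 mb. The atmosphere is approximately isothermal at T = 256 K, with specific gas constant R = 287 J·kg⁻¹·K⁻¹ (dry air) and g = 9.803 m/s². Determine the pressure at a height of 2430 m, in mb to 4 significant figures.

Scale height: H = RT/g = 287 × 256 / 9.803 = 7494.8 m.
Barometric formula: P = P₀ exp(−z/H).
z/H = 2430.0/7494.8 = 0.32422; exp(−0.32422) = 0.72309.
P = 1021 × 0.72309 = 738.27 mb.

P ≈ 738.3 mb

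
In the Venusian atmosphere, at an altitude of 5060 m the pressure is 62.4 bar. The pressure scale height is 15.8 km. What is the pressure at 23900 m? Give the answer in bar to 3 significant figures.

P ≈ 18.9 bar

Between two levels, P₂ = P₁ exp(−Δz/H) with Δz = z₂ − z₁.
Δz = 23900 − 5060.0 = 18840 m; Δz/H = 18840/15800 = 1.1924.
P₂ = 62.4 × exp(−1.1924) = 62.4 × 0.30349 = 18.938 bar.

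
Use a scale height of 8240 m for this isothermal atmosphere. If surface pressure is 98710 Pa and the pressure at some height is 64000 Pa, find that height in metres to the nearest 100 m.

z ≈ 3600 m

Invert the barometric formula: z = H ln(P₀/P).
P₀/P = 98710/64000 = 1.5423; ln(1.5423) = 0.43327.
z = 8240.0 × 0.43327 = 3570.1 m.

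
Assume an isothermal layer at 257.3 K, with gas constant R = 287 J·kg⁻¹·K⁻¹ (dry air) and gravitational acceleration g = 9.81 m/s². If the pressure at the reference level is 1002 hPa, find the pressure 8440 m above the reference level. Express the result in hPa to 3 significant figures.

Scale height: H = RT/g = 287 × 257.3 / 9.81 = 7527.5 m.
Barometric formula: P = P₀ exp(−z/H).
z/H = 8440.0/7527.5 = 1.1212; exp(−1.1212) = 0.32589.
P = 1002 × 0.32589 = 326.54 hPa.

P ≈ 327 hPa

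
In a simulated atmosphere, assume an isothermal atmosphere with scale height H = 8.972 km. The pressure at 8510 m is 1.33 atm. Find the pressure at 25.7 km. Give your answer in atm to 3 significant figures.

Between two levels, P₂ = P₁ exp(−Δz/H) with Δz = z₂ − z₁.
Δz = 25700 − 8510.0 = 17190 m; Δz/H = 17190/8972.0 = 1.9160.
P₂ = 1.33 × exp(−1.9160) = 1.33 × 0.14719 = 0.19576 atm.

P ≈ 0.196 atm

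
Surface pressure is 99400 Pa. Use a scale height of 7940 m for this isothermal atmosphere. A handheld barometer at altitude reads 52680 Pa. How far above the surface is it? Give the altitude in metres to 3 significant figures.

z ≈ 5040 m

Invert the barometric formula: z = H ln(P₀/P).
P₀/P = 99400/52680 = 1.8869; ln(1.8869) = 0.63494.
z = 7940.0 × 0.63494 = 5041.4 m.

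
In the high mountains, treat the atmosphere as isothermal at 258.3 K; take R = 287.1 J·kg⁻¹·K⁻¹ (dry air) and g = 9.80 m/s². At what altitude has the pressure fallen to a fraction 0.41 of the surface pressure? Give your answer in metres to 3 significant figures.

z ≈ 6750 m

Scale height: H = RT/g = 287.1 × 258.3 / 9.80 = 7567.1 m.
Set P/P₀ = exp(−z/H) = 0.41, so z = −H ln(0.41).
−ln(0.41) = 0.89160; z = 7567.1 × 0.89160 = 6746.8 m.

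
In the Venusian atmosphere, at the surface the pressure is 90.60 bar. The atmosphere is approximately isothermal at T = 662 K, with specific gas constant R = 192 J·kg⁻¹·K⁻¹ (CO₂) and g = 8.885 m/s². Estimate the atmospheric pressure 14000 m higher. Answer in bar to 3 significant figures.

P ≈ 34.0 bar

Scale height: H = RT/g = 192 × 662 / 8.885 = 14305 m.
Barometric formula: P = P₀ exp(−z/H).
z/H = 14000/14305 = 0.97868; exp(−0.97868) = 0.37581.
P = 90.60 × 0.37581 = 34.048 bar.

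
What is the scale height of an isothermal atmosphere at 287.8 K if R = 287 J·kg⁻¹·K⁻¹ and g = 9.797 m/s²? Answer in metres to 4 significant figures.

H ≈ 8431 m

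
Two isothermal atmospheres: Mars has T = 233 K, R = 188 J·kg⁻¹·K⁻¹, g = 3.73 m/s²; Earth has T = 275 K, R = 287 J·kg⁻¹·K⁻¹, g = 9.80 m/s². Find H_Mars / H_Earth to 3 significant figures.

H = RT/g for each body.
H_Mars = 188 × 233 / 3.73 = 11744 m.
H_Earth = 287 × 275 / 9.80 = 8053.6 m.
H_Mars/H_Earth = 11744/8053.6 = 1.4582.

H_Mars/H_Earth ≈ 1.46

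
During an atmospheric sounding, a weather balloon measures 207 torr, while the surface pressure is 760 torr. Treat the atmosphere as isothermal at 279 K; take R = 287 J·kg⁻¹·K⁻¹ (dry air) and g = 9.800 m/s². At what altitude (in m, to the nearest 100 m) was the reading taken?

Scale height: H = RT/g = 287 × 279 / 9.800 = 8170.7 m.
Invert the barometric formula: z = H ln(P₀/P).
P₀/P = 760/207 = 3.6715; ln(3.6715) = 1.3006.
z = 8170.7 × 1.3006 = 10627 m.

z ≈ 10600 m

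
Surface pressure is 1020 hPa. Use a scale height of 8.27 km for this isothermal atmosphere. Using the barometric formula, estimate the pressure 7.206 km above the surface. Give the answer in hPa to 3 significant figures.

P ≈ 427 hPa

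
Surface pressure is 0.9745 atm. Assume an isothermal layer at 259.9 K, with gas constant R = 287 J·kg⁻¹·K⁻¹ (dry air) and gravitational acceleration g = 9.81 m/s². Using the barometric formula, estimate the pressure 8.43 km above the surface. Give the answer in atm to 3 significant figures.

Scale height: H = RT/g = 287 × 259.9 / 9.81 = 7603.6 m.
Barometric formula: P = P₀ exp(−z/H).
z/H = 8430.0/7603.6 = 1.1087; exp(−1.1087) = 0.32999.
P = 0.9745 × 0.32999 = 0.32158 atm.

P ≈ 0.322 atm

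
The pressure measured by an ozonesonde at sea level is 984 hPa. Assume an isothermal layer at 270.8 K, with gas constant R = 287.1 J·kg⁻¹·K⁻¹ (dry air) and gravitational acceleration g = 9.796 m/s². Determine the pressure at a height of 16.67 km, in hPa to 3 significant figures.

P ≈ 120 hPa

Scale height: H = RT/g = 287.1 × 270.8 / 9.796 = 7936.6 m.
Barometric formula: P = P₀ exp(−z/H).
z/H = 16670/7936.6 = 2.1004; exp(−2.1004) = 0.12241.
P = 984 × 0.12241 = 120.45 hPa.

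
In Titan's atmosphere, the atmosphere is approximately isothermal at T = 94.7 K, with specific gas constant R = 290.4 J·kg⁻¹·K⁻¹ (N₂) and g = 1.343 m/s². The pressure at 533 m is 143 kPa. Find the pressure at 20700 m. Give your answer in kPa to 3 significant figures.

P ≈ 53.4 kPa

Scale height: H = RT/g = 290.4 × 94.7 / 1.343 = 20477 m.
Between two levels, P₂ = P₁ exp(−Δz/H) with Δz = z₂ − z₁.
Δz = 20700 − 533.00 = 20167 m; Δz/H = 20167/20477 = 0.98486.
P₂ = 143 × exp(−0.98486) = 143 × 0.37349 = 53.409 kPa.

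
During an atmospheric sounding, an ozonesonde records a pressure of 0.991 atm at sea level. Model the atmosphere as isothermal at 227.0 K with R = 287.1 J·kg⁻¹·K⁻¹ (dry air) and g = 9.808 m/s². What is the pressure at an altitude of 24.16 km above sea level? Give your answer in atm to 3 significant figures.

Scale height: H = RT/g = 287.1 × 227.0 / 9.808 = 6644.7 m.
Barometric formula: P = P₀ exp(−z/H).
z/H = 24160/6644.7 = 3.6360; exp(−3.6360) = 0.026358.
P = 0.991 × 0.026358 = 0.026121 atm.

P ≈ 0.0261 atm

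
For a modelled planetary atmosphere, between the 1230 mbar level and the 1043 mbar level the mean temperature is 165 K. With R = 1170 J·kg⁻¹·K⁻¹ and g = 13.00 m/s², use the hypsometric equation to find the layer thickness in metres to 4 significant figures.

Δz ≈ 2449 m

Hypsometric equation: Δz = (R T̄/g) ln(P₁/P₂).
R T̄/g = 1170 × 165 / 13.00 = 14850 m.
ln(1230/1043) = ln(1.1793) = 0.16492.
Δz = 14850 × 0.16492 = 2449.1 m.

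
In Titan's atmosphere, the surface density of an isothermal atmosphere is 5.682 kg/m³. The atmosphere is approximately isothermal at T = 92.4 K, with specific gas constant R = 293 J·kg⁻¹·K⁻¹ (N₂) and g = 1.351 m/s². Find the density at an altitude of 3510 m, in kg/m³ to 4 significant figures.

ρ ≈ 4.769 kg/m³

Scale height: H = RT/g = 293 × 92.4 / 1.351 = 20039 m.
In an isothermal atmosphere, density decays like pressure: ρ = ρ₀ exp(−z/H).
z/H = 3510.0/20039 = 0.17516; exp(−0.17516) = 0.83932.
ρ = 5.682 × 0.83932 = 4.7690 kg/m³.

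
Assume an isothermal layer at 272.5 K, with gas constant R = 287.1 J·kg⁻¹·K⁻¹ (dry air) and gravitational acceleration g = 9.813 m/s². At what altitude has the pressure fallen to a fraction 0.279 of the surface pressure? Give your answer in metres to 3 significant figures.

Scale height: H = RT/g = 287.1 × 272.5 / 9.813 = 7972.6 m.
Set P/P₀ = exp(−z/H) = 0.279, so z = −H ln(0.279).
−ln(0.279) = 1.2765; z = 7972.6 × 1.2765 = 10177 m.

z ≈ 10200 m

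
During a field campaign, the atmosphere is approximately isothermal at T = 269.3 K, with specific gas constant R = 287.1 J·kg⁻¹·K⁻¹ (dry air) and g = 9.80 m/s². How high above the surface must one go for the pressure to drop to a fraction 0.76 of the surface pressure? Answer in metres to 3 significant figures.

z ≈ 2170 m

Scale height: H = RT/g = 287.1 × 269.3 / 9.80 = 7889.4 m.
Set P/P₀ = exp(−z/H) = 0.76, so z = −H ln(0.76).
−ln(0.76) = 0.27444; z = 7889.4 × 0.27444 = 2165.2 m.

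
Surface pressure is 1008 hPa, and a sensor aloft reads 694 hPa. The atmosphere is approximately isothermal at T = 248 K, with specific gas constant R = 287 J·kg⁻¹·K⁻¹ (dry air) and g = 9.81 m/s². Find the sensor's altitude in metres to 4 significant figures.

z ≈ 2708 m

Scale height: H = RT/g = 287 × 248 / 9.81 = 7255.5 m.
Invert the barometric formula: z = H ln(P₀/P).
P₀/P = 1008/694 = 1.4524; ln(1.4524) = 0.37322.
z = 7255.5 × 0.37322 = 2707.9 m.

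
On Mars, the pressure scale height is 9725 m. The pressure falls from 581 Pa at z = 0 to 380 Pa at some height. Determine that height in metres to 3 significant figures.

z ≈ 4130 m

Invert the barometric formula: z = H ln(P₀/P).
P₀/P = 581/380 = 1.5289; ln(1.5289) = 0.42455.
z = 9725.0 × 0.42455 = 4128.7 m.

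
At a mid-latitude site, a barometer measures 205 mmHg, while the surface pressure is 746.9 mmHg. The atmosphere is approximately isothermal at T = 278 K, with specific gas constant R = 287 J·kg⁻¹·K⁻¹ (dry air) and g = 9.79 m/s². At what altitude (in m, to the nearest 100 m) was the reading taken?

z ≈ 10500 m

Scale height: H = RT/g = 287 × 278 / 9.79 = 8149.7 m.
Invert the barometric formula: z = H ln(P₀/P).
P₀/P = 746.9/205 = 3.6434; ln(3.6434) = 1.2929.
z = 8149.7 × 1.2929 = 10537 m.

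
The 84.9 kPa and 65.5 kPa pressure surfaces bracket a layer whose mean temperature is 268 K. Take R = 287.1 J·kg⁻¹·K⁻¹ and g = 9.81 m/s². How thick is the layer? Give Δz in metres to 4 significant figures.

Hypsometric equation: Δz = (R T̄/g) ln(P₁/P₂).
R T̄/g = 287.1 × 268 / 9.81 = 7843.3 m.
ln(84.9/65.5) = ln(1.2962) = 0.25944.
Δz = 7843.3 × 0.25944 = 2034.9 m.

Δz ≈ 2035 m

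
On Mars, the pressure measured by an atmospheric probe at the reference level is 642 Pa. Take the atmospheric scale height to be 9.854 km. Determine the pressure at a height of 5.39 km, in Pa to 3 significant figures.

P ≈ 372 Pa

Barometric formula: P = P₀ exp(−z/H).
z/H = 5390.0/9854.0 = 0.54699; exp(−0.54699) = 0.57869.
P = 642 × 0.57869 = 371.52 Pa.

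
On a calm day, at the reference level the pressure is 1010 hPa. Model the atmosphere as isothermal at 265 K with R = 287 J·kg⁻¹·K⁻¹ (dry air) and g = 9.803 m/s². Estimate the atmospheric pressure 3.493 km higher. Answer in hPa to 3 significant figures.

P ≈ 644 hPa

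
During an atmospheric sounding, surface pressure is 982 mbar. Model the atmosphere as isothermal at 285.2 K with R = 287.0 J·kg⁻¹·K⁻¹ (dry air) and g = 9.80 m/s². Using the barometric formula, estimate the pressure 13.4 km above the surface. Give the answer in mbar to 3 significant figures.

Scale height: H = RT/g = 287.0 × 285.2 / 9.80 = 8352.3 m.
Barometric formula: P = P₀ exp(−z/H).
z/H = 13400/8352.3 = 1.6043; exp(−1.6043) = 0.20103.
P = 982 × 0.20103 = 197.41 mbar.

P ≈ 197 mbar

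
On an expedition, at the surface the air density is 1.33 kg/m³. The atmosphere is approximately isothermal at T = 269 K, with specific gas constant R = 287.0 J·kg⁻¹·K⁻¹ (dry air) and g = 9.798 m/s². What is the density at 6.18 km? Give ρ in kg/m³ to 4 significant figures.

ρ ≈ 0.6071 kg/m³

Scale height: H = RT/g = 287.0 × 269 / 9.798 = 7879.5 m.
In an isothermal atmosphere, density decays like pressure: ρ = ρ₀ exp(−z/H).
z/H = 6180.0/7879.5 = 0.78431; exp(−0.78431) = 0.45643.
ρ = 1.33 × 0.45643 = 0.60705 kg/m³.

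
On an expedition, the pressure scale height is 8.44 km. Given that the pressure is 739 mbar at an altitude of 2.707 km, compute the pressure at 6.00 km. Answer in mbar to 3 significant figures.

Between two levels, P₂ = P₁ exp(−Δz/H) with Δz = z₂ − z₁.
Δz = 6000.0 − 2707.0 = 3293.0 m; Δz/H = 3293.0/8440.0 = 0.39017.
P₂ = 739 × exp(−0.39017) = 739 × 0.67694 = 500.26 mbar.

P ≈ 500 mbar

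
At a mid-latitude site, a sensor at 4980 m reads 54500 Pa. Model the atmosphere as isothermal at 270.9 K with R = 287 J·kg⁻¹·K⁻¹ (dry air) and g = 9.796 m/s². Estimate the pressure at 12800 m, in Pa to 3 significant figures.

P ≈ 20300 Pa

Scale height: H = RT/g = 287 × 270.9 / 9.796 = 7936.7 m.
Between two levels, P₂ = P₁ exp(−Δz/H) with Δz = z₂ − z₁.
Δz = 12800 − 4980.0 = 7820.0 m; Δz/H = 7820.0/7936.7 = 0.98530.
P₂ = 54500 × exp(−0.98530) = 54500 × 0.37333 = 20346 Pa.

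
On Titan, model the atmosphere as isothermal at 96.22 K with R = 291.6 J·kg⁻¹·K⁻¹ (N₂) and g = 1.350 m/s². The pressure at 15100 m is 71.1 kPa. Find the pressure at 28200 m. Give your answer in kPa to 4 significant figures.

P ≈ 37.86 kPa

Scale height: H = RT/g = 291.6 × 96.22 / 1.350 = 20784 m.
Between two levels, P₂ = P₁ exp(−Δz/H) with Δz = z₂ − z₁.
Δz = 28200 − 15100 = 13100 m; Δz/H = 13100/20784 = 0.63029.
P₂ = 71.1 × exp(−0.63029) = 71.1 × 0.53244 = 37.856 kPa.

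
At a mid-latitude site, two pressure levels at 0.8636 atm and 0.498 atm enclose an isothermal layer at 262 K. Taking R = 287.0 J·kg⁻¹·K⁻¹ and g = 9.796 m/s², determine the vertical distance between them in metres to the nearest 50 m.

Hypsometric equation: Δz = (R T̄/g) ln(P₁/P₂).
R T̄/g = 287.0 × 262 / 9.796 = 7676.0 m.
ln(0.8636/0.498) = ln(1.7341) = 0.55049.
Δz = 7676.0 × 0.55049 = 4225.6 m.

Δz ≈ 4250 m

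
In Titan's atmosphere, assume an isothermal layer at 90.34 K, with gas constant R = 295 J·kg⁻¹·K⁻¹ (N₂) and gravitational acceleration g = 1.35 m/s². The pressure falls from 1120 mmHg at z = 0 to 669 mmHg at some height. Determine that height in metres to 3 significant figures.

z ≈ 10200 m

Scale height: H = RT/g = 295 × 90.34 / 1.35 = 19741 m.
Invert the barometric formula: z = H ln(P₀/P).
P₀/P = 1120/669 = 1.6741; ln(1.6741) = 0.51528.
z = 19741 × 0.51528 = 10172 m.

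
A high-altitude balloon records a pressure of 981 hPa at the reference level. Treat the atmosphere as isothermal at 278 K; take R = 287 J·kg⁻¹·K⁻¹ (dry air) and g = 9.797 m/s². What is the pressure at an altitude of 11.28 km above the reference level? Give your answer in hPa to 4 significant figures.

Scale height: H = RT/g = 287 × 278 / 9.797 = 8143.9 m.
Barometric formula: P = P₀ exp(−z/H).
z/H = 11280/8143.9 = 1.3851; exp(−1.3851) = 0.25030.
P = 981 × 0.25030 = 245.54 hPa.

P ≈ 245.5 hPa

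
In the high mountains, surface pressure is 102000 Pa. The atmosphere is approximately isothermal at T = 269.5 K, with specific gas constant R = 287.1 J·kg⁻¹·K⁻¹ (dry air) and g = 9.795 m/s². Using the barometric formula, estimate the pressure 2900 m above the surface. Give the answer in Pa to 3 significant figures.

Scale height: H = RT/g = 287.1 × 269.5 / 9.795 = 7899.3 m.
Barometric formula: P = P₀ exp(−z/H).
z/H = 2900.0/7899.3 = 0.36712; exp(−0.36712) = 0.69273.
P = 102000 × 0.69273 = 70658 Pa.

P ≈ 70700 Pa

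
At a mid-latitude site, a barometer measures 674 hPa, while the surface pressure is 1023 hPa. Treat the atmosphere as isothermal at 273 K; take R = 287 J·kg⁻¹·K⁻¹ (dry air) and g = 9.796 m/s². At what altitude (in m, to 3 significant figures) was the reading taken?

z ≈ 3340 m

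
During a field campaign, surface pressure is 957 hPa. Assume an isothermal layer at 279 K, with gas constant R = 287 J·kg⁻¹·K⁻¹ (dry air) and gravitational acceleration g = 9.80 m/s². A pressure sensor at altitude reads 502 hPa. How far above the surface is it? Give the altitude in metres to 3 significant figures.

z ≈ 5270 m

Scale height: H = RT/g = 287 × 279 / 9.80 = 8170.7 m.
Invert the barometric formula: z = H ln(P₀/P).
P₀/P = 957/502 = 1.9064; ln(1.9064) = 0.64522.
z = 8170.7 × 0.64522 = 5271.9 m.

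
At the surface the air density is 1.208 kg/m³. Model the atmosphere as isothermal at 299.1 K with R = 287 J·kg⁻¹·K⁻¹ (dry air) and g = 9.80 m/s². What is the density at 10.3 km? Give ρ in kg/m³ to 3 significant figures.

Scale height: H = RT/g = 287 × 299.1 / 9.80 = 8759.4 m.
In an isothermal atmosphere, density decays like pressure: ρ = ρ₀ exp(−z/H).
z/H = 10300/8759.4 = 1.1759; exp(−1.1759) = 0.30854.
ρ = 1.208 × 0.30854 = 0.37272 kg/m³.

ρ ≈ 0.373 kg/m³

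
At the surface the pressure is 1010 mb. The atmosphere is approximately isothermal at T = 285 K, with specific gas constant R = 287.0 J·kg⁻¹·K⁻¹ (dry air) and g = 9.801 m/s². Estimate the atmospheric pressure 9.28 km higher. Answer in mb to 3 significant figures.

Scale height: H = RT/g = 287.0 × 285 / 9.801 = 8345.6 m.
Barometric formula: P = P₀ exp(−z/H).
z/H = 9280.0/8345.6 = 1.1120; exp(−1.1120) = 0.32890.
P = 1010 × 0.32890 = 332.19 mb.

P ≈ 332 mb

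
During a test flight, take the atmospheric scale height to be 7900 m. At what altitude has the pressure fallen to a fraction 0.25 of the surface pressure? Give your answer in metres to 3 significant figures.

z ≈ 11000 m

Set P/P₀ = exp(−z/H) = 0.25, so z = −H ln(0.25).
−ln(0.25) = 1.3863; z = 7900.0 × 1.3863 = 10952 m.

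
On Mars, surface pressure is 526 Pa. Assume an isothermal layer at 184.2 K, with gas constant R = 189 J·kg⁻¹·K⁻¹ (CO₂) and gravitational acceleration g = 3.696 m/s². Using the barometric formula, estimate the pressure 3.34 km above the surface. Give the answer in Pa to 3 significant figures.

Scale height: H = RT/g = 189 × 184.2 / 3.696 = 9419.3 m.
Barometric formula: P = P₀ exp(−z/H).
z/H = 3340.0/9419.3 = 0.35459; exp(−0.35459) = 0.70146.
P = 526 × 0.70146 = 368.97 Pa.

P ≈ 369 Pa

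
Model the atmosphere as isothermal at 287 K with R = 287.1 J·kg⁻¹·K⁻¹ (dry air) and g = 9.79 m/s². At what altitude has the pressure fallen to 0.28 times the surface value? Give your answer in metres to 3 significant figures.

z ≈ 10700 m

Scale height: H = RT/g = 287.1 × 287 / 9.79 = 8416.5 m.
Set P/P₀ = exp(−z/H) = 0.28, so z = −H ln(0.28).
−ln(0.28) = 1.2730; z = 8416.5 × 1.2730 = 10714 m.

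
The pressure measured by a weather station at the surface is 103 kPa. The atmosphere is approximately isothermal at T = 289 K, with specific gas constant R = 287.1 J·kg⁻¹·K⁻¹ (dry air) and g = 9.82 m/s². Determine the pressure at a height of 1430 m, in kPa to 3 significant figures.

Scale height: H = RT/g = 287.1 × 289 / 9.82 = 8449.3 m.
Barometric formula: P = P₀ exp(−z/H).
z/H = 1430.0/8449.3 = 0.16924; exp(−0.16924) = 0.84431.
P = 103 × 0.84431 = 86.964 kPa.

P ≈ 87.0 kPa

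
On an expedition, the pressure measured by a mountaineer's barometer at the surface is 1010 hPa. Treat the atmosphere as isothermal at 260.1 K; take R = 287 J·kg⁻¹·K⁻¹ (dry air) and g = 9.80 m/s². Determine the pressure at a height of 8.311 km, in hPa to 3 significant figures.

P ≈ 339 hPa

Scale height: H = RT/g = 287 × 260.1 / 9.80 = 7617.2 m.
Barometric formula: P = P₀ exp(−z/H).
z/H = 8311.0/7617.2 = 1.0911; exp(−1.0911) = 0.33585.
P = 1010 × 0.33585 = 339.21 hPa.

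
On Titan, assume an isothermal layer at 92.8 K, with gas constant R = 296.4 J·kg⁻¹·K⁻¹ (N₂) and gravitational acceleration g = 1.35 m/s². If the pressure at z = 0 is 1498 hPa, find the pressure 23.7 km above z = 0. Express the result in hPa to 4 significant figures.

Scale height: H = RT/g = 296.4 × 92.8 / 1.35 = 20375 m.
Barometric formula: P = P₀ exp(−z/H).
z/H = 23700/20375 = 1.1632; exp(−1.1632) = 0.31248.
P = 1498 × 0.31248 = 468.10 hPa.

P ≈ 468.1 hPa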